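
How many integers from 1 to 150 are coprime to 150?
40

150 = 2 × 3 × 5^2
φ(n) = n × ∏(1 - 1/p) for each prime p dividing n
φ(150) = 150 × (1 - 1/2) × (1 - 1/3) × (1 - 1/5) = 40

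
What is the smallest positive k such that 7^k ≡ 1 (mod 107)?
106

107 is prime, so ord(7) divides φ(107) = 106.
Divisors of 106: 1, 2, 53, 106.
Repeated squaring: 7^1 ≡ 7, 7^2 ≡ 49, 7^4 ≡ 47, 7^8 ≡ 69, 7^16 ≡ 53, 7^32 ≡ 27, 7^64 ≡ 87 (mod 107).
Test 7^d mod 107 for each divisor d in increasing order:
7^1 ≡ 7
7^2 ≡ 49
7^53 = 7^32·7^16·7^4·7^1 ≡ 106
7^106 = 7^64·7^32·7^8·7^2 ≡ 1  ← first divisor giving 1
The order is 106.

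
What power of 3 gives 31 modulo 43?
34

Baby-step giant-step with step n = ⌈√43⌉ = 7.
Baby steps 3^j mod 43 (j:value) for j=0..6: 0:1, 1:3, 2:9, 3:27, 4:38, 5:28, 6:41.
Giant-step multiplier: 3^(-7) ≡ 3^(42-7) = 3^35 ≡ 7 (mod 43).
Giant steps γ_i = 31·7^i mod 43: γ_0=31, γ_1=2, γ_2=14, γ_3=12, γ_4=41 (in table at j=6).
x = i·n + j = 4·7 + 6 = 34.
Check: 3^34 ≡ 31 (mod 43).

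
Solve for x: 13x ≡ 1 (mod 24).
13

gcd(13, 24) = 1, so the inverse exists.
Extended Euclidean algorithm on (24, 13):
24 = 1 × 13 + 11  ⟹  11 = (1)·24 + (-1)·13
13 = 1 × 11 + 2  ⟹  2 = (-1)·24 + (2)·13
11 = 5 × 2 + 1  ⟹  1 = (6)·24 + (-11)·13
So (-11)·13 ≡ 1 (mod 24), i.e. 13^(-1) ≡ -11 ≡ 13 (mod 24).
Check: 13 × 13 = 169 ≡ 1 (mod 24)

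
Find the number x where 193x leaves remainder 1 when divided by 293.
167

gcd(193, 293) = 1, so the inverse exists.
Extended Euclidean algorithm on (293, 193):
293 = 1 × 193 + 100  ⟹  100 = (1)·293 + (-1)·193
193 = 1 × 100 + 93  ⟹  93 = (-1)·293 + (2)·193
100 = 1 × 93 + 7  ⟹  7 = (2)·293 + (-3)·193
93 = 13 × 7 + 2  ⟹  2 = (-27)·293 + (41)·193
7 = 3 × 2 + 1  ⟹  1 = (83)·293 + (-126)·193
So (-126)·193 ≡ 1 (mod 293), i.e. 193^(-1) ≡ -126 ≡ 167 (mod 293).
Check: 193 × 167 = 32231 ≡ 1 (mod 293)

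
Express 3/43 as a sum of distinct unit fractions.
1/15 + 1/323 + 1/208335

Greedy algorithm:
3/43: ceiling(43/3) = 15, use 1/15
2/645: ceiling(645/2) = 323, use 1/323
1/208335: ceiling(208335/1) = 208335, use 1/208335
Result: 3/43 = 1/15 + 1/323 + 1/208335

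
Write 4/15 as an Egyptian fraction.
1/4 + 1/60

Greedy algorithm:
4/15: ceiling(15/4) = 4, use 1/4
1/60: ceiling(60/1) = 60, use 1/60
Result: 4/15 = 1/4 + 1/60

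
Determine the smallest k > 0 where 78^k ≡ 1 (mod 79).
2

79 is prime, so ord(78) divides φ(79) = 78.
Divisors of 78: 1, 2, 3, 6, 13, 26, 39, 78.
Repeated squaring: 78^1 ≡ 78, 78^2 ≡ 1, 78^4 ≡ 1, 78^8 ≡ 1, 78^16 ≡ 1, 78^32 ≡ 1, 78^64 ≡ 1 (mod 79).
Test 78^d mod 79 for each divisor d in increasing order:
78^1 ≡ 78
78^2 ≡ 1  ← first divisor giving 1
The order is 2.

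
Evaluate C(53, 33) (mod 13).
0

Using Lucas' theorem:
Write n=53 and k=33 in base 13:
n in base 13: [4, 1]
k in base 13: [2, 7]
C(53,33) mod 13 = ∏ C(n_i, k_i) mod 13
Digit binomials (mod 13): C(4,2) = 6; C(1,7) = 0 (k_i > n_i)
Product: 6 × 0 = 0 ≡ 0 (mod 13)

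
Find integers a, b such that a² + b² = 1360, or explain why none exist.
8² + 36² (a=8, b=36)

Factorization: 1360 = 2^4 × 5 × 17
By Fermat: n is sum of two squares iff every prime p ≡ 3 (mod 4) appears to even power.
All primes ≡ 3 (mod 4) appear to even power.
Search a = 0, 1, 2, … for 1360 - a² a perfect square: first hit at a = 8: 1360 - 64 = 1296 = 36².
1360 = 8² + 36² = 64 + 1296 ✓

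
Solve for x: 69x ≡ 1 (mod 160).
109

gcd(69, 160) = 1, so the inverse exists.
Extended Euclidean algorithm on (160, 69):
160 = 2 × 69 + 22  ⟹  22 = (1)·160 + (-2)·69
69 = 3 × 22 + 3  ⟹  3 = (-3)·160 + (7)·69
22 = 7 × 3 + 1  ⟹  1 = (22)·160 + (-51)·69
So (-51)·69 ≡ 1 (mod 160), i.e. 69^(-1) ≡ -51 ≡ 109 (mod 160).
Check: 69 × 109 = 7521 ≡ 1 (mod 160)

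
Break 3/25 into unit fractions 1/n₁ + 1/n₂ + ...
1/9 + 1/113 + 1/25425

Greedy algorithm:
3/25: ceiling(25/3) = 9, use 1/9
2/225: ceiling(225/2) = 113, use 1/113
1/25425: ceiling(25425/1) = 25425, use 1/25425
Result: 3/25 = 1/9 + 1/113 + 1/25425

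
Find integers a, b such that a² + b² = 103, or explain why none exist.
Not possible

Factorization: 103 = 103
By Fermat: n is sum of two squares iff every prime p ≡ 3 (mod 4) appears to even power.
Prime(s) ≡ 3 (mod 4) with odd exponent: [(103, 1)]
Therefore 103 cannot be expressed as a² + b².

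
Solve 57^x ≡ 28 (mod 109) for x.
82

Baby-step giant-step with step n = ⌈√109⌉ = 11.
Baby steps 57^j mod 109 (j:value) for j=0..10: 0:1, 1:57, 2:88, 3:2, 4:5, 5:67, 6:4, 7:10, 8:25, 9:8, 10:20.
Giant-step multiplier: 57^(-11) ≡ 57^(108-11) = 57^97 ≡ 24 (mod 109).
Giant steps γ_i = 28·24^i mod 109: γ_0=28, γ_1=18, γ_2=105, γ_3=13, γ_4=94, γ_5=76, γ_6=80, γ_7=67 (in table at j=5).
x = i·n + j = 7·11 + 5 = 82.
Check: 57^82 ≡ 28 (mod 109).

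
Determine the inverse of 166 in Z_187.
89

gcd(166, 187) = 1, so the inverse exists.
Extended Euclidean algorithm on (187, 166):
187 = 1 × 166 + 21  ⟹  21 = (1)·187 + (-1)·166
166 = 7 × 21 + 19  ⟹  19 = (-7)·187 + (8)·166
21 = 1 × 19 + 2  ⟹  2 = (8)·187 + (-9)·166
19 = 9 × 2 + 1  ⟹  1 = (-79)·187 + (89)·166
So (89)·166 ≡ 1 (mod 187), i.e. 166^(-1) ≡ 89 (mod 187).
Check: 166 × 89 = 14774 ≡ 1 (mod 187)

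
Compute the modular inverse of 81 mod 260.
61

gcd(81, 260) = 1, so the inverse exists.
Extended Euclidean algorithm on (260, 81):
260 = 3 × 81 + 17  ⟹  17 = (1)·260 + (-3)·81
81 = 4 × 17 + 13  ⟹  13 = (-4)·260 + (13)·81
17 = 1 × 13 + 4  ⟹  4 = (5)·260 + (-16)·81
13 = 3 × 4 + 1  ⟹  1 = (-19)·260 + (61)·81
So (61)·81 ≡ 1 (mod 260), i.e. 81^(-1) ≡ 61 (mod 260).
Check: 81 × 61 = 4941 ≡ 1 (mod 260)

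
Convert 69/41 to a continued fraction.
[1; 1, 2, 6, 2]

Euclidean algorithm steps:
69 = 1 × 41 + 28
41 = 1 × 28 + 13
28 = 2 × 13 + 2
13 = 6 × 2 + 1
2 = 2 × 1 + 0
Continued fraction: [1; 1, 2, 6, 2]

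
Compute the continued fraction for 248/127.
[1; 1, 20, 6]

Euclidean algorithm steps:
248 = 1 × 127 + 121
127 = 1 × 121 + 6
121 = 20 × 6 + 1
6 = 6 × 1 + 0
Continued fraction: [1; 1, 20, 6]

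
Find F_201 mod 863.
820

Matrix identity: Q^n = [[F_(n+1), F_n], [F_n, F_(n-1)]] with Q = [[1,1],[1,0]].
n = 201 = 11001001₂. Square-and-multiply, entries mod 863:
Q^1 = [[1,1],[1,0]]
Q^3 = (Q^1)²·Q = [[3,2],[2,1]]
Q^6 = (Q^3)² = [[13,8],[8,5]]
Q^12 = (Q^6)² = [[233,144],[144,89]]
Q^25 = (Q^12)²·Q = [[573,807],[807,629]]
Q^50 = (Q^25)² = [[73,2],[2,71]]
Q^100 = (Q^50)² = [[155,288],[288,730]]
Q^201 = (Q^100)²·Q = [[252,820],[820,295]]
F_201 mod 863 = Q^201[0][1] = 820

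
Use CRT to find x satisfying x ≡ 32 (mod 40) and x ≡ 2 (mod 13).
392

Using Chinese Remainder Theorem:
M = 40 × 13 = 520
M1 = 13, M2 = 40
y1 = 13^(-1) mod 40 = 37
y2 = 40^(-1) mod 13 = 1
x = (32×13×37 + 2×40×1) mod 520 = 392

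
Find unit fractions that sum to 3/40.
1/14 + 1/280

Greedy algorithm:
3/40: ceiling(40/3) = 14, use 1/14
1/280: ceiling(280/1) = 280, use 1/280
Result: 3/40 = 1/14 + 1/280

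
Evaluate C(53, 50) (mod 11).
7

Using Lucas' theorem:
Write n=53 and k=50 in base 11:
n in base 11: [4, 9]
k in base 11: [4, 6]
C(53,50) mod 11 = ∏ C(n_i, k_i) mod 11
Digit binomials (mod 11): C(4,4) = 1; C(9,6) = 84 ≡ 7
Product: 1 × 7 = 7 ≡ 7 (mod 11)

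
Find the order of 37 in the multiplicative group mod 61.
20

61 is prime, so ord(37) divides φ(61) = 60.
Divisors of 60: 1, 2, 3, 4, 5, 6, 10, 12, 15, 20, 30, 60.
Repeated squaring: 37^1 ≡ 37, 37^2 ≡ 27, 37^4 ≡ 58, 37^8 ≡ 9, 37^16 ≡ 20, 37^32 ≡ 34 (mod 61).
Test 37^d mod 61 for each divisor d in increasing order:
37^1 ≡ 37
37^2 ≡ 27
37^3 = 37^2·37^1 ≡ 23
37^4 ≡ 58
37^5 = 37^4·37^1 ≡ 11
37^6 = 37^4·37^2 ≡ 41
37^10 = 37^8·37^2 ≡ 60
37^12 = 37^8·37^4 ≡ 34
37^15 = 37^8·37^4·37^2·37^1 ≡ 50
37^20 = 37^16·37^4 ≡ 1  ← first divisor giving 1
The order is 20.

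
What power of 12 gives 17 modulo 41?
19

Baby-step giant-step with step n = ⌈√41⌉ = 7.
Baby steps 12^j mod 41 (j:value) for j=0..6: 0:1, 1:12, 2:21, 3:6, 4:31, 5:3, 6:36.
Giant-step multiplier: 12^(-7) ≡ 12^(40-7) = 12^33 ≡ 28 (mod 41).
Giant steps γ_i = 17·28^i mod 41: γ_0=17, γ_1=25, γ_2=3 (in table at j=5).
x = i·n + j = 2·7 + 5 = 19.
Check: 12^19 ≡ 17 (mod 41).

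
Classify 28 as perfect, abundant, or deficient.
perfect

Proper divisors of 28: sum = 1 + 2 + 4 + 7 + 14 = 28
Since 28 = 28, 28 is perfect.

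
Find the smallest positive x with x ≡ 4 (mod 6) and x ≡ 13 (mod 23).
82

Using Chinese Remainder Theorem:
M = 6 × 23 = 138
M1 = 23, M2 = 6
y1 = 23^(-1) mod 6 = 5
y2 = 6^(-1) mod 23 = 4
x = (4×23×5 + 13×6×4) mod 138 = 82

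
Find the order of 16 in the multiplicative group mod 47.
23

47 is prime, so ord(16) divides φ(47) = 46.
Divisors of 46: 1, 2, 23, 46.
Repeated squaring: 16^1 ≡ 16, 16^2 ≡ 21, 16^4 ≡ 18, 16^8 ≡ 42, 16^16 ≡ 25, 16^32 ≡ 14 (mod 47).
Test 16^d mod 47 for each divisor d in increasing order:
16^1 ≡ 16
16^2 ≡ 21
16^23 = 16^16·16^4·16^2·16^1 ≡ 1  ← first divisor giving 1
The order is 23.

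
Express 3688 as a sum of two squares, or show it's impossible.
18² + 58² (a=18, b=58)

Factorization: 3688 = 2^3 × 461
By Fermat: n is sum of two squares iff every prime p ≡ 3 (mod 4) appears to even power.
All primes ≡ 3 (mod 4) appear to even power.
Search a = 0, 1, 2, … for 3688 - a² a perfect square: first hit at a = 18: 3688 - 324 = 3364 = 58².
3688 = 18² + 58² = 324 + 3364 ✓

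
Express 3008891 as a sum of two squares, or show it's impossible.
Not possible

Factorization: 3008891 = 31^3 × 101
By Fermat: n is sum of two squares iff every prime p ≡ 3 (mod 4) appears to even power.
Prime(s) ≡ 3 (mod 4) with odd exponent: [(31, 3)]
Therefore 3008891 cannot be expressed as a² + b².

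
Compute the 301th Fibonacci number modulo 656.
409

Matrix identity: Q^n = [[F_(n+1), F_n], [F_n, F_(n-1)]] with Q = [[1,1],[1,0]].
n = 301 = 100101101₂. Square-and-multiply, entries mod 656:
Q^1 = [[1,1],[1,0]]
Q^2 = (Q^1)² = [[2,1],[1,1]]
Q^4 = (Q^2)² = [[5,3],[3,2]]
Q^9 = (Q^4)²·Q = [[55,34],[34,21]]
Q^18 = (Q^9)² = [[245,616],[616,285]]
Q^37 = (Q^18)²·Q = [[409,617],[617,448]]
Q^75 = (Q^37)²·Q = [[243,210],[210,33]]
Q^150 = (Q^75)² = [[157,232],[232,581]]
Q^301 = (Q^150)²·Q = [[409,409],[409,0]]
F_301 mod 656 = Q^301[0][1] = 409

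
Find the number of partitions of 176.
476715857290

p(n) counts ways to write n as a sum of positive integers (order ignored).
Euler's pentagonal recurrence: p(k) = p(k-1) + p(k-2) - p(k-5) - p(k-7) + p(k-12) + p(k-15) - ... (offsets j(3j∓1)/2, signs ++--, p(0)=1, p(<0)=0).
DP table for k = 0..175: p(0)=1, p(1)=1, p(2)=2, p(3)=3, p(4)=5, p(5)=7, p(6)=11, p(7)=15, p(8)=22, p(9)=30, p(10)=42, p(11)=56, p(12)=77, p(13)=101, p(14)=135, p(15)=176, p(16)=231, p(17)=297, p(18)=385, p(19)=490, p(20)=627, p(21)=792, p(22)=1002, p(23)=1255, p(24)=1575, p(25)=1958, p(26)=2436, p(27)=3010, p(28)=3718, p(29)=4565, p(30)=5604, p(31)=6842, p(32)=8349, p(33)=10143, p(34)=12310, p(35)=14883, p(36)=17977, p(37)=21637, p(38)=26015, p(39)=31185, p(40)=37338, p(41)=44583, p(42)=53174, p(43)=63261, p(44)=75175, p(45)=89134, p(46)=105558, p(47)=124754, p(48)=147273, p(49)=173525, p(50)=204226, p(51)=239943, p(52)=281589, p(53)=329931, p(54)=386155, p(55)=451276, p(56)=526823, p(57)=614154, p(58)=715220, p(59)=831820, p(60)=966467, p(61)=1121505, p(62)=1300156, p(63)=1505499, p(64)=1741630, p(65)=2012558, p(66)=2323520, p(67)=2679689, p(68)=3087735, p(69)=3554345, p(70)=4087968, p(71)=4697205, p(72)=5392783, p(73)=6185689, p(74)=7089500, p(75)=8118264, p(76)=9289091, p(77)=10619863, p(78)=12132164, p(79)=13848650, p(80)=15796476, p(81)=18004327, p(82)=20506255, p(83)=23338469, p(84)=26543660, p(85)=30167357, p(86)=34262962, p(87)=38887673, p(88)=44108109, p(89)=49995925, p(90)=56634173, p(91)=64112359, p(92)=72533807, p(93)=82010177, p(94)=92669720, p(95)=104651419, p(96)=118114304, p(97)=133230930, p(98)=150198136, p(99)=169229875, p(100)=190569292, p(101)=214481126, p(102)=241265379, p(103)=271248950, p(104)=304801365, p(105)=342325709, p(106)=384276336, p(107)=431149389, p(108)=483502844, p(109)=541946240, p(110)=607163746, p(111)=679903203, p(112)=761002156, p(113)=851376628, p(114)=952050665, p(115)=1064144451, p(116)=1188908248, p(117)=1327710076, p(118)=1482074143, p(119)=1653668665, p(120)=1844349560, p(121)=2056148051, p(122)=2291320912, p(123)=2552338241, p(124)=2841940500, p(125)=3163127352, p(126)=3519222692, p(127)=3913864295, p(128)=4351078600, p(129)=4835271870, p(130)=5371315400, p(131)=5964539504, p(132)=6620830889, p(133)=7346629512, p(134)=8149040695, p(135)=9035836076, p(136)=10015581680, p(137)=11097645016, p(138)=12292341831, p(139)=13610949895, p(140)=15065878135, p(141)=16670689208, p(142)=18440293320, p(143)=20390982757, p(144)=22540654445, p(145)=24908858009, p(146)=27517052599, p(147)=30388671978, p(148)=33549419497, p(149)=37027355200, p(150)=40853235313, p(151)=45060624582, p(152)=49686288421, p(153)=54770336324, p(154)=60356673280, p(155)=66493182097, p(156)=73232243759, p(157)=80630964769, p(158)=88751778802, p(159)=97662728555, p(160)=107438159466, p(161)=118159068427, p(162)=129913904637, p(163)=142798995930, p(164)=156919475295, p(165)=172389800255, p(166)=189334822579, p(167)=207890420102, p(168)=228204732751, p(169)=250438925115, p(170)=274768617130, p(171)=301384802048, p(172)=330495499613, p(173)=362326859895, p(174)=397125074750, p(175)=435157697830.
Final step: p(176) = p(175) + p(174) - p(171) - p(169) + p(164) + p(161) - p(154) - p(150) + p(141) + p(136) - p(125) - p(119) + p(106) + p(99) - p(84) - p(76) + p(59) + p(50) - p(31) - p(21) + p(0)
= 435157697830 + 397125074750 - 301384802048 - 250438925115 + 156919475295 + 118159068427 - 60356673280 - 40853235313 + 16670689208 + 10015581680 - 3163127352 - 1653668665 + 384276336 + 169229875 - 26543660 - 9289091 + 831820 + 204226 - 6842 - 792 + 1
= 476715857290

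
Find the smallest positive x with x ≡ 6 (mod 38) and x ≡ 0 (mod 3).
6

Using Chinese Remainder Theorem:
M = 38 × 3 = 114
M1 = 3, M2 = 38
y1 = 3^(-1) mod 38 = 13
y2 = 38^(-1) mod 3 = 2
x = (6×3×13 + 0×38×2) mod 114 = 6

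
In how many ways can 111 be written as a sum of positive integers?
679903203

p(n) counts ways to write n as a sum of positive integers (order ignored).
Euler's pentagonal recurrence: p(k) = p(k-1) + p(k-2) - p(k-5) - p(k-7) + p(k-12) + p(k-15) - ... (offsets j(3j∓1)/2, signs ++--, p(0)=1, p(<0)=0).
DP table for k = 0..110: p(0)=1, p(1)=1, p(2)=2, p(3)=3, p(4)=5, p(5)=7, p(6)=11, p(7)=15, p(8)=22, p(9)=30, p(10)=42, p(11)=56, p(12)=77, p(13)=101, p(14)=135, p(15)=176, p(16)=231, p(17)=297, p(18)=385, p(19)=490, p(20)=627, p(21)=792, p(22)=1002, p(23)=1255, p(24)=1575, p(25)=1958, p(26)=2436, p(27)=3010, p(28)=3718, p(29)=4565, p(30)=5604, p(31)=6842, p(32)=8349, p(33)=10143, p(34)=12310, p(35)=14883, p(36)=17977, p(37)=21637, p(38)=26015, p(39)=31185, p(40)=37338, p(41)=44583, p(42)=53174, p(43)=63261, p(44)=75175, p(45)=89134, p(46)=105558, p(47)=124754, p(48)=147273, p(49)=173525, p(50)=204226, p(51)=239943, p(52)=281589, p(53)=329931, p(54)=386155, p(55)=451276, p(56)=526823, p(57)=614154, p(58)=715220, p(59)=831820, p(60)=966467, p(61)=1121505, p(62)=1300156, p(63)=1505499, p(64)=1741630, p(65)=2012558, p(66)=2323520, p(67)=2679689, p(68)=3087735, p(69)=3554345, p(70)=4087968, p(71)=4697205, p(72)=5392783, p(73)=6185689, p(74)=7089500, p(75)=8118264, p(76)=9289091, p(77)=10619863, p(78)=12132164, p(79)=13848650, p(80)=15796476, p(81)=18004327, p(82)=20506255, p(83)=23338469, p(84)=26543660, p(85)=30167357, p(86)=34262962, p(87)=38887673, p(88)=44108109, p(89)=49995925, p(90)=56634173, p(91)=64112359, p(92)=72533807, p(93)=82010177, p(94)=92669720, p(95)=104651419, p(96)=118114304, p(97)=133230930, p(98)=150198136, p(99)=169229875, p(100)=190569292, p(101)=214481126, p(102)=241265379, p(103)=271248950, p(104)=304801365, p(105)=342325709, p(106)=384276336, p(107)=431149389, p(108)=483502844, p(109)=541946240, p(110)=607163746.
Final step: p(111) = p(110) + p(109) - p(106) - p(104) + p(99) + p(96) - p(89) - p(85) + p(76) + p(71) - p(60) - p(54) + p(41) + p(34) - p(19) - p(11)
= 607163746 + 541946240 - 384276336 - 304801365 + 169229875 + 118114304 - 49995925 - 30167357 + 9289091 + 4697205 - 966467 - 386155 + 44583 + 12310 - 490 - 56
= 679903203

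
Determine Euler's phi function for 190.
72

190 = 2 × 5 × 19
φ(n) = n × ∏(1 - 1/p) for each prime p dividing n
φ(190) = 190 × (1 - 1/2) × (1 - 1/5) × (1 - 1/19) = 72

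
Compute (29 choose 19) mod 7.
0

Using Lucas' theorem:
Write n=29 and k=19 in base 7:
n in base 7: [4, 1]
k in base 7: [2, 5]
C(29,19) mod 7 = ∏ C(n_i, k_i) mod 7
Digit binomials (mod 7): C(4,2) = 6; C(1,5) = 0 (k_i > n_i)
Product: 6 × 0 = 0 ≡ 0 (mod 7)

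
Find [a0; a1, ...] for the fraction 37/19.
[1; 1, 18]

Euclidean algorithm steps:
37 = 1 × 19 + 18
19 = 1 × 18 + 1
18 = 18 × 1 + 0
Continued fraction: [1; 1, 18]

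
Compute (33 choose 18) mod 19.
0

Using Lucas' theorem:
Write n=33 and k=18 in base 19:
n in base 19: [1, 14]
k in base 19: [0, 18]
C(33,18) mod 19 = ∏ C(n_i, k_i) mod 19
Digit binomials (mod 19): C(1,0) = 1; C(14,18) = 0 (k_i > n_i)
Product: 1 × 0 = 0 ≡ 0 (mod 19)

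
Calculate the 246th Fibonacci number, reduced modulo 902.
8

Matrix identity: Q^n = [[F_(n+1), F_n], [F_n, F_(n-1)]] with Q = [[1,1],[1,0]].
n = 246 = 11110110₂. Square-and-multiply, entries mod 902:
Q^1 = [[1,1],[1,0]]
Q^3 = (Q^1)²·Q = [[3,2],[2,1]]
Q^7 = (Q^3)²·Q = [[21,13],[13,8]]
Q^15 = (Q^7)²·Q = [[85,610],[610,377]]
Q^30 = (Q^15)² = [[485,396],[396,89]]
Q^61 = (Q^30)²·Q = [[573,573],[573,0]]
Q^123 = (Q^61)²·Q = [[3,2],[2,1]]
Q^246 = (Q^123)² = [[13,8],[8,5]]
F_246 mod 902 = Q^246[0][1] = 8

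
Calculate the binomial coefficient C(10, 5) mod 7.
0

Using Lucas' theorem:
Write n=10 and k=5 in base 7:
n in base 7: [1, 3]
k in base 7: [0, 5]
C(10,5) mod 7 = ∏ C(n_i, k_i) mod 7
Digit binomials (mod 7): C(1,0) = 1; C(3,5) = 0 (k_i > n_i)
Product: 1 × 0 = 0 ≡ 0 (mod 7)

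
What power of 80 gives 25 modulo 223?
68

Baby-step giant-step with step n = ⌈√223⌉ = 15.
Baby steps 80^j mod 223 (j:value) for j=0..14: 0:1, 1:80, 2:156, 3:215, 4:29, 5:90, 6:64, 7:214, 8:172, 9:157, 10:72, 11:185, 12:82, 13:93, 14:81.
Giant-step multiplier: 80^(-15) ≡ 80^(222-15) = 80^207 ≡ 103 (mod 223).
Giant steps γ_i = 25·103^i mod 223: γ_0=25, γ_1=122, γ_2=78, γ_3=6, γ_4=172 (in table at j=8).
x = i·n + j = 4·15 + 8 = 68.
Check: 80^68 ≡ 25 (mod 223).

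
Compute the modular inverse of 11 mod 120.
11

gcd(11, 120) = 1, so the inverse exists.
Extended Euclidean algorithm on (120, 11):
120 = 10 × 11 + 10  ⟹  10 = (1)·120 + (-10)·11
11 = 1 × 10 + 1  ⟹  1 = (-1)·120 + (11)·11
So (11)·11 ≡ 1 (mod 120), i.e. 11^(-1) ≡ 11 (mod 120).
Check: 11 × 11 = 121 ≡ 1 (mod 120)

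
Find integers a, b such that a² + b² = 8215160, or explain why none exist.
Not possible

Factorization: 8215160 = 2^3 × 5 × 59^3
By Fermat: n is sum of two squares iff every prime p ≡ 3 (mod 4) appears to even power.
Prime(s) ≡ 3 (mod 4) with odd exponent: [(59, 3)]
Therefore 8215160 cannot be expressed as a² + b².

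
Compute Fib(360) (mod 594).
0

Matrix identity: Q^n = [[F_(n+1), F_n], [F_n, F_(n-1)]] with Q = [[1,1],[1,0]].
n = 360 = 101101000₂. Square-and-multiply, entries mod 594:
Q^1 = [[1,1],[1,0]]
Q^2 = (Q^1)² = [[2,1],[1,1]]
Q^5 = (Q^2)²·Q = [[8,5],[5,3]]
Q^11 = (Q^5)²·Q = [[144,89],[89,55]]
Q^22 = (Q^11)² = [[145,485],[485,254]]
Q^45 = (Q^22)²·Q = [[107,236],[236,465]]
Q^90 = (Q^45)² = [[23,154],[154,463]]
Q^180 = (Q^90)² = [[485,0],[0,485]]
Q^360 = (Q^180)² = [[1,0],[0,1]]
F_360 mod 594 = Q^360[0][1] = 0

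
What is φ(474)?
156

474 = 2 × 3 × 79
φ(n) = n × ∏(1 - 1/p) for each prime p dividing n
φ(474) = 474 × (1 - 1/2) × (1 - 1/3) × (1 - 1/79) = 156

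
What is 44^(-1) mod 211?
24

gcd(44, 211) = 1, so the inverse exists.
Extended Euclidean algorithm on (211, 44):
211 = 4 × 44 + 35  ⟹  35 = (1)·211 + (-4)·44
44 = 1 × 35 + 9  ⟹  9 = (-1)·211 + (5)·44
35 = 3 × 9 + 8  ⟹  8 = (4)·211 + (-19)·44
9 = 1 × 8 + 1  ⟹  1 = (-5)·211 + (24)·44
So (24)·44 ≡ 1 (mod 211), i.e. 44^(-1) ≡ 24 (mod 211).
Check: 44 × 24 = 1056 ≡ 1 (mod 211)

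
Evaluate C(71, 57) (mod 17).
0

Using Lucas' theorem:
Write n=71 and k=57 in base 17:
n in base 17: [4, 3]
k in base 17: [3, 6]
C(71,57) mod 17 = ∏ C(n_i, k_i) mod 17
Digit binomials (mod 17): C(4,3) = 4; C(3,6) = 0 (k_i > n_i)
Product: 4 × 0 = 0 ≡ 0 (mod 17)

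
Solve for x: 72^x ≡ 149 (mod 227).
107

Baby-step giant-step with step n = ⌈√227⌉ = 16.
Baby steps 72^j mod 227 (j:value) for j=0..15: 0:1, 1:72, 2:190, 3:60, 4:7, 5:50, 6:195, 7:193, 8:49, 9:123, 10:3, 11:216, 12:116, 13:180, 14:21, 15:150.
Giant-step multiplier: 72^(-16) ≡ 72^(226-16) = 72^210 ≡ 26 (mod 227).
Giant steps γ_i = 149·26^i mod 227: γ_0=149, γ_1=15, γ_2=163, γ_3=152, γ_4=93, γ_5=148, γ_6=216 (in table at j=11).
x = i·n + j = 6·16 + 11 = 107.
Check: 72^107 ≡ 149 (mod 227).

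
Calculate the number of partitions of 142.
18440293320

p(n) counts ways to write n as a sum of positive integers (order ignored).
Euler's pentagonal recurrence: p(k) = p(k-1) + p(k-2) - p(k-5) - p(k-7) + p(k-12) + p(k-15) - ... (offsets j(3j∓1)/2, signs ++--, p(0)=1, p(<0)=0).
DP table for k = 0..141: p(0)=1, p(1)=1, p(2)=2, p(3)=3, p(4)=5, p(5)=7, p(6)=11, p(7)=15, p(8)=22, p(9)=30, p(10)=42, p(11)=56, p(12)=77, p(13)=101, p(14)=135, p(15)=176, p(16)=231, p(17)=297, p(18)=385, p(19)=490, p(20)=627, p(21)=792, p(22)=1002, p(23)=1255, p(24)=1575, p(25)=1958, p(26)=2436, p(27)=3010, p(28)=3718, p(29)=4565, p(30)=5604, p(31)=6842, p(32)=8349, p(33)=10143, p(34)=12310, p(35)=14883, p(36)=17977, p(37)=21637, p(38)=26015, p(39)=31185, p(40)=37338, p(41)=44583, p(42)=53174, p(43)=63261, p(44)=75175, p(45)=89134, p(46)=105558, p(47)=124754, p(48)=147273, p(49)=173525, p(50)=204226, p(51)=239943, p(52)=281589, p(53)=329931, p(54)=386155, p(55)=451276, p(56)=526823, p(57)=614154, p(58)=715220, p(59)=831820, p(60)=966467, p(61)=1121505, p(62)=1300156, p(63)=1505499, p(64)=1741630, p(65)=2012558, p(66)=2323520, p(67)=2679689, p(68)=3087735, p(69)=3554345, p(70)=4087968, p(71)=4697205, p(72)=5392783, p(73)=6185689, p(74)=7089500, p(75)=8118264, p(76)=9289091, p(77)=10619863, p(78)=12132164, p(79)=13848650, p(80)=15796476, p(81)=18004327, p(82)=20506255, p(83)=23338469, p(84)=26543660, p(85)=30167357, p(86)=34262962, p(87)=38887673, p(88)=44108109, p(89)=49995925, p(90)=56634173, p(91)=64112359, p(92)=72533807, p(93)=82010177, p(94)=92669720, p(95)=104651419, p(96)=118114304, p(97)=133230930, p(98)=150198136, p(99)=169229875, p(100)=190569292, p(101)=214481126, p(102)=241265379, p(103)=271248950, p(104)=304801365, p(105)=342325709, p(106)=384276336, p(107)=431149389, p(108)=483502844, p(109)=541946240, p(110)=607163746, p(111)=679903203, p(112)=761002156, p(113)=851376628, p(114)=952050665, p(115)=1064144451, p(116)=1188908248, p(117)=1327710076, p(118)=1482074143, p(119)=1653668665, p(120)=1844349560, p(121)=2056148051, p(122)=2291320912, p(123)=2552338241, p(124)=2841940500, p(125)=3163127352, p(126)=3519222692, p(127)=3913864295, p(128)=4351078600, p(129)=4835271870, p(130)=5371315400, p(131)=5964539504, p(132)=6620830889, p(133)=7346629512, p(134)=8149040695, p(135)=9035836076, p(136)=10015581680, p(137)=11097645016, p(138)=12292341831, p(139)=13610949895, p(140)=15065878135, p(141)=16670689208.
Final step: p(142) = p(141) + p(140) - p(137) - p(135) + p(130) + p(127) - p(120) - p(116) + p(107) + p(102) - p(91) - p(85) + p(72) + p(65) - p(50) - p(42) + p(25) + p(16)
= 16670689208 + 15065878135 - 11097645016 - 9035836076 + 5371315400 + 3913864295 - 1844349560 - 1188908248 + 431149389 + 241265379 - 64112359 - 30167357 + 5392783 + 2012558 - 204226 - 53174 + 1958 + 231
= 18440293320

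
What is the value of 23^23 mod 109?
107

Repeated squaring. Binary of 23 = 10111.
23^1 ≡ 23 (mod 109); 23^2 ≡ 93 (mod 109); 23^4 ≡ 38 (mod 109); 23^8 ≡ 27 (mod 109); 23^16 ≡ 75 (mod 109)
23^23 = 23^1 × 23^2 × 23^4 × 23^16 ≡ 107 (mod 109)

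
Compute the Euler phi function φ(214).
106

214 = 2 × 107
φ(n) = n × ∏(1 - 1/p) for each prime p dividing n
φ(214) = 214 × (1 - 1/2) × (1 - 1/107) = 106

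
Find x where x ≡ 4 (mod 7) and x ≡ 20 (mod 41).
102

Using Chinese Remainder Theorem:
M = 7 × 41 = 287
M1 = 41, M2 = 7
y1 = 41^(-1) mod 7 = 6
y2 = 7^(-1) mod 41 = 6
x = (4×41×6 + 20×7×6) mod 287 = 102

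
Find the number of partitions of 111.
679903203

p(n) counts ways to write n as a sum of positive integers (order ignored).
Euler's pentagonal recurrence: p(k) = p(k-1) + p(k-2) - p(k-5) - p(k-7) + p(k-12) + p(k-15) - ... (offsets j(3j∓1)/2, signs ++--, p(0)=1, p(<0)=0).
DP table for k = 0..110: p(0)=1, p(1)=1, p(2)=2, p(3)=3, p(4)=5, p(5)=7, p(6)=11, p(7)=15, p(8)=22, p(9)=30, p(10)=42, p(11)=56, p(12)=77, p(13)=101, p(14)=135, p(15)=176, p(16)=231, p(17)=297, p(18)=385, p(19)=490, p(20)=627, p(21)=792, p(22)=1002, p(23)=1255, p(24)=1575, p(25)=1958, p(26)=2436, p(27)=3010, p(28)=3718, p(29)=4565, p(30)=5604, p(31)=6842, p(32)=8349, p(33)=10143, p(34)=12310, p(35)=14883, p(36)=17977, p(37)=21637, p(38)=26015, p(39)=31185, p(40)=37338, p(41)=44583, p(42)=53174, p(43)=63261, p(44)=75175, p(45)=89134, p(46)=105558, p(47)=124754, p(48)=147273, p(49)=173525, p(50)=204226, p(51)=239943, p(52)=281589, p(53)=329931, p(54)=386155, p(55)=451276, p(56)=526823, p(57)=614154, p(58)=715220, p(59)=831820, p(60)=966467, p(61)=1121505, p(62)=1300156, p(63)=1505499, p(64)=1741630, p(65)=2012558, p(66)=2323520, p(67)=2679689, p(68)=3087735, p(69)=3554345, p(70)=4087968, p(71)=4697205, p(72)=5392783, p(73)=6185689, p(74)=7089500, p(75)=8118264, p(76)=9289091, p(77)=10619863, p(78)=12132164, p(79)=13848650, p(80)=15796476, p(81)=18004327, p(82)=20506255, p(83)=23338469, p(84)=26543660, p(85)=30167357, p(86)=34262962, p(87)=38887673, p(88)=44108109, p(89)=49995925, p(90)=56634173, p(91)=64112359, p(92)=72533807, p(93)=82010177, p(94)=92669720, p(95)=104651419, p(96)=118114304, p(97)=133230930, p(98)=150198136, p(99)=169229875, p(100)=190569292, p(101)=214481126, p(102)=241265379, p(103)=271248950, p(104)=304801365, p(105)=342325709, p(106)=384276336, p(107)=431149389, p(108)=483502844, p(109)=541946240, p(110)=607163746.
Final step: p(111) = p(110) + p(109) - p(106) - p(104) + p(99) + p(96) - p(89) - p(85) + p(76) + p(71) - p(60) - p(54) + p(41) + p(34) - p(19) - p(11)
= 607163746 + 541946240 - 384276336 - 304801365 + 169229875 + 118114304 - 49995925 - 30167357 + 9289091 + 4697205 - 966467 - 386155 + 44583 + 12310 - 490 - 56
= 679903203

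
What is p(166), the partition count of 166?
189334822579

p(n) counts ways to write n as a sum of positive integers (order ignored).
Euler's pentagonal recurrence: p(k) = p(k-1) + p(k-2) - p(k-5) - p(k-7) + p(k-12) + p(k-15) - ... (offsets j(3j∓1)/2, signs ++--, p(0)=1, p(<0)=0).
DP table for k = 0..165: p(0)=1, p(1)=1, p(2)=2, p(3)=3, p(4)=5, p(5)=7, p(6)=11, p(7)=15, p(8)=22, p(9)=30, p(10)=42, p(11)=56, p(12)=77, p(13)=101, p(14)=135, p(15)=176, p(16)=231, p(17)=297, p(18)=385, p(19)=490, p(20)=627, p(21)=792, p(22)=1002, p(23)=1255, p(24)=1575, p(25)=1958, p(26)=2436, p(27)=3010, p(28)=3718, p(29)=4565, p(30)=5604, p(31)=6842, p(32)=8349, p(33)=10143, p(34)=12310, p(35)=14883, p(36)=17977, p(37)=21637, p(38)=26015, p(39)=31185, p(40)=37338, p(41)=44583, p(42)=53174, p(43)=63261, p(44)=75175, p(45)=89134, p(46)=105558, p(47)=124754, p(48)=147273, p(49)=173525, p(50)=204226, p(51)=239943, p(52)=281589, p(53)=329931, p(54)=386155, p(55)=451276, p(56)=526823, p(57)=614154, p(58)=715220, p(59)=831820, p(60)=966467, p(61)=1121505, p(62)=1300156, p(63)=1505499, p(64)=1741630, p(65)=2012558, p(66)=2323520, p(67)=2679689, p(68)=3087735, p(69)=3554345, p(70)=4087968, p(71)=4697205, p(72)=5392783, p(73)=6185689, p(74)=7089500, p(75)=8118264, p(76)=9289091, p(77)=10619863, p(78)=12132164, p(79)=13848650, p(80)=15796476, p(81)=18004327, p(82)=20506255, p(83)=23338469, p(84)=26543660, p(85)=30167357, p(86)=34262962, p(87)=38887673, p(88)=44108109, p(89)=49995925, p(90)=56634173, p(91)=64112359, p(92)=72533807, p(93)=82010177, p(94)=92669720, p(95)=104651419, p(96)=118114304, p(97)=133230930, p(98)=150198136, p(99)=169229875, p(100)=190569292, p(101)=214481126, p(102)=241265379, p(103)=271248950, p(104)=304801365, p(105)=342325709, p(106)=384276336, p(107)=431149389, p(108)=483502844, p(109)=541946240, p(110)=607163746, p(111)=679903203, p(112)=761002156, p(113)=851376628, p(114)=952050665, p(115)=1064144451, p(116)=1188908248, p(117)=1327710076, p(118)=1482074143, p(119)=1653668665, p(120)=1844349560, p(121)=2056148051, p(122)=2291320912, p(123)=2552338241, p(124)=2841940500, p(125)=3163127352, p(126)=3519222692, p(127)=3913864295, p(128)=4351078600, p(129)=4835271870, p(130)=5371315400, p(131)=5964539504, p(132)=6620830889, p(133)=7346629512, p(134)=8149040695, p(135)=9035836076, p(136)=10015581680, p(137)=11097645016, p(138)=12292341831, p(139)=13610949895, p(140)=15065878135, p(141)=16670689208, p(142)=18440293320, p(143)=20390982757, p(144)=22540654445, p(145)=24908858009, p(146)=27517052599, p(147)=30388671978, p(148)=33549419497, p(149)=37027355200, p(150)=40853235313, p(151)=45060624582, p(152)=49686288421, p(153)=54770336324, p(154)=60356673280, p(155)=66493182097, p(156)=73232243759, p(157)=80630964769, p(158)=88751778802, p(159)=97662728555, p(160)=107438159466, p(161)=118159068427, p(162)=129913904637, p(163)=142798995930, p(164)=156919475295, p(165)=172389800255.
Final step: p(166) = p(165) + p(164) - p(161) - p(159) + p(154) + p(151) - p(144) - p(140) + p(131) + p(126) - p(115) - p(109) + p(96) + p(89) - p(74) - p(66) + p(49) + p(40) - p(21) - p(11)
= 172389800255 + 156919475295 - 118159068427 - 97662728555 + 60356673280 + 45060624582 - 22540654445 - 15065878135 + 5964539504 + 3519222692 - 1064144451 - 541946240 + 118114304 + 49995925 - 7089500 - 2323520 + 173525 + 37338 - 792 - 56
= 189334822579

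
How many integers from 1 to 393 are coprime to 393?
260

393 = 3 × 131
φ(n) = n × ∏(1 - 1/p) for each prime p dividing n
φ(393) = 393 × (1 - 1/3) × (1 - 1/131) = 260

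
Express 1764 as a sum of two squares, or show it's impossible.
0² + 42² (a=0, b=42)

Factorization: 1764 = 2^2 × 3^2 × 7^2
By Fermat: n is sum of two squares iff every prime p ≡ 3 (mod 4) appears to even power.
All primes ≡ 3 (mod 4) appear to even power.
Search a = 0, 1, 2, … for 1764 - a² a perfect square: first hit at a = 0: 1764 - 0 = 1764 = 42².
1764 = 0² + 42² = 0 + 1764 ✓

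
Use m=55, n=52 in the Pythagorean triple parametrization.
(321, 5720, 5729)

Euclid's formula: a = m² - n², b = 2mn, c = m² + n²
m = 55, n = 52
a = 55² - 52² = 3025 - 2704 = 321
b = 2 × 55 × 52 = 5720
c = 55² + 52² = 3025 + 2704 = 5729
Verification: 321² + 5720² = 103041 + 32718400 = 32821441 = 5729² ✓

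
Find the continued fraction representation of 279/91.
[3; 15, 6]

Euclidean algorithm steps:
279 = 3 × 91 + 6
91 = 15 × 6 + 1
6 = 6 × 1 + 0
Continued fraction: [3; 15, 6]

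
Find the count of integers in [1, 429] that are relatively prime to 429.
240

429 = 3 × 11 × 13
φ(n) = n × ∏(1 - 1/p) for each prime p dividing n
φ(429) = 429 × (1 - 1/3) × (1 - 1/11) × (1 - 1/13) = 240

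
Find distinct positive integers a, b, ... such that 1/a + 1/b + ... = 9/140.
1/16 + 1/560

Greedy algorithm:
9/140: ceiling(140/9) = 16, use 1/16
1/560: ceiling(560/1) = 560, use 1/560
Result: 9/140 = 1/16 + 1/560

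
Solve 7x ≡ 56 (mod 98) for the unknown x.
x ≡ 8 (mod 14)

gcd(7, 98) = 7, which divides 56, so solutions exist.
Divide through by 7: x ≡ 8 (mod 14).
The coefficient of x is now 1, so x ≡ 8 (mod 14).
Check: 7 × 8 = 56 ≡ 56 (mod 98).
x ≡ 8 (mod 14), giving 7 solutions mod 98.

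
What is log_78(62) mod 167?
86

Baby-step giant-step with step n = ⌈√167⌉ = 13.
Baby steps 78^j mod 167 (j:value) for j=0..12: 0:1, 1:78, 2:72, 3:105, 4:7, 5:45, 6:3, 7:67, 8:49, 9:148, 10:21, 11:135, 12:9.
Giant-step multiplier: 78^(-13) ≡ 78^(166-13) = 78^153 ≡ 113 (mod 167).
Giant steps γ_i = 62·113^i mod 167: γ_0=62, γ_1=159, γ_2=98, γ_3=52, γ_4=31, γ_5=163, γ_6=49 (in table at j=8).
x = i·n + j = 6·13 + 8 = 86.
Check: 78^86 ≡ 62 (mod 167).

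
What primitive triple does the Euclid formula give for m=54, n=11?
(2795, 1188, 3037)

Euclid's formula: a = m² - n², b = 2mn, c = m² + n²
m = 54, n = 11
a = 54² - 11² = 2916 - 121 = 2795
b = 2 × 54 × 11 = 1188
c = 54² + 11² = 2916 + 121 = 3037
Verification: 2795² + 1188² = 7812025 + 1411344 = 9223369 = 3037² ✓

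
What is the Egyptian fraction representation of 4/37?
1/10 + 1/124 + 1/22940

Greedy algorithm:
4/37: ceiling(37/4) = 10, use 1/10
3/370: ceiling(370/3) = 124, use 1/124
1/22940: ceiling(22940/1) = 22940, use 1/22940
Result: 4/37 = 1/10 + 1/124 + 1/22940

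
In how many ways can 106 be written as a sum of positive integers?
384276336

p(n) counts ways to write n as a sum of positive integers (order ignored).
Euler's pentagonal recurrence: p(k) = p(k-1) + p(k-2) - p(k-5) - p(k-7) + p(k-12) + p(k-15) - ... (offsets j(3j∓1)/2, signs ++--, p(0)=1, p(<0)=0).
DP table for k = 0..105: p(0)=1, p(1)=1, p(2)=2, p(3)=3, p(4)=5, p(5)=7, p(6)=11, p(7)=15, p(8)=22, p(9)=30, p(10)=42, p(11)=56, p(12)=77, p(13)=101, p(14)=135, p(15)=176, p(16)=231, p(17)=297, p(18)=385, p(19)=490, p(20)=627, p(21)=792, p(22)=1002, p(23)=1255, p(24)=1575, p(25)=1958, p(26)=2436, p(27)=3010, p(28)=3718, p(29)=4565, p(30)=5604, p(31)=6842, p(32)=8349, p(33)=10143, p(34)=12310, p(35)=14883, p(36)=17977, p(37)=21637, p(38)=26015, p(39)=31185, p(40)=37338, p(41)=44583, p(42)=53174, p(43)=63261, p(44)=75175, p(45)=89134, p(46)=105558, p(47)=124754, p(48)=147273, p(49)=173525, p(50)=204226, p(51)=239943, p(52)=281589, p(53)=329931, p(54)=386155, p(55)=451276, p(56)=526823, p(57)=614154, p(58)=715220, p(59)=831820, p(60)=966467, p(61)=1121505, p(62)=1300156, p(63)=1505499, p(64)=1741630, p(65)=2012558, p(66)=2323520, p(67)=2679689, p(68)=3087735, p(69)=3554345, p(70)=4087968, p(71)=4697205, p(72)=5392783, p(73)=6185689, p(74)=7089500, p(75)=8118264, p(76)=9289091, p(77)=10619863, p(78)=12132164, p(79)=13848650, p(80)=15796476, p(81)=18004327, p(82)=20506255, p(83)=23338469, p(84)=26543660, p(85)=30167357, p(86)=34262962, p(87)=38887673, p(88)=44108109, p(89)=49995925, p(90)=56634173, p(91)=64112359, p(92)=72533807, p(93)=82010177, p(94)=92669720, p(95)=104651419, p(96)=118114304, p(97)=133230930, p(98)=150198136, p(99)=169229875, p(100)=190569292, p(101)=214481126, p(102)=241265379, p(103)=271248950, p(104)=304801365, p(105)=342325709.
Final step: p(106) = p(105) + p(104) - p(101) - p(99) + p(94) + p(91) - p(84) - p(80) + p(71) + p(66) - p(55) - p(49) + p(36) + p(29) - p(14) - p(6)
= 342325709 + 304801365 - 214481126 - 169229875 + 92669720 + 64112359 - 26543660 - 15796476 + 4697205 + 2323520 - 451276 - 173525 + 17977 + 4565 - 135 - 11
= 384276336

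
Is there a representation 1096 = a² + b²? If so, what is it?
14² + 30² (a=14, b=30)

Factorization: 1096 = 2^3 × 137
By Fermat: n is sum of two squares iff every prime p ≡ 3 (mod 4) appears to even power.
All primes ≡ 3 (mod 4) appear to even power.
Search a = 0, 1, 2, … for 1096 - a² a perfect square: first hit at a = 14: 1096 - 196 = 900 = 30².
1096 = 14² + 30² = 196 + 900 ✓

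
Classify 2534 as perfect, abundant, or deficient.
deficient

Proper divisors of 2534: sum = 1 + 2 + 7 + 14 + 181 + 362 + 1267 = 1834
Since 1834 < 2534, 2534 is deficient.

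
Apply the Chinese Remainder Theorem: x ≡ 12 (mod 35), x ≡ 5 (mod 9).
257

Using Chinese Remainder Theorem:
M = 35 × 9 = 315
M1 = 9, M2 = 35
y1 = 9^(-1) mod 35 = 4
y2 = 35^(-1) mod 9 = 8
x = (12×9×4 + 5×35×8) mod 315 = 257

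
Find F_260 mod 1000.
445

Matrix identity: Q^n = [[F_(n+1), F_n], [F_n, F_(n-1)]] with Q = [[1,1],[1,0]].
n = 260 = 100000100₂. Square-and-multiply, entries mod 1000:
Q^1 = [[1,1],[1,0]]
Q^2 = (Q^1)² = [[2,1],[1,1]]
Q^4 = (Q^2)² = [[5,3],[3,2]]
Q^8 = (Q^4)² = [[34,21],[21,13]]
Q^16 = (Q^8)² = [[597,987],[987,610]]
Q^32 = (Q^16)² = [[578,309],[309,269]]
Q^65 = (Q^32)²·Q = [[288,565],[565,723]]
Q^130 = (Q^65)² = [[169,215],[215,954]]
Q^260 = (Q^130)² = [[786,445],[445,341]]
F_260 mod 1000 = Q^260[0][1] = 445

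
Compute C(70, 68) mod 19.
2

Using Lucas' theorem:
Write n=70 and k=68 in base 19:
n in base 19: [3, 13]
k in base 19: [3, 11]
C(70,68) mod 19 = ∏ C(n_i, k_i) mod 19
Digit binomials (mod 19): C(3,3) = 1; C(13,11) = 78 ≡ 2
Product: 1 × 2 = 2 ≡ 2 (mod 19)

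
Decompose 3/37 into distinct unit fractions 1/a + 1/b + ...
1/13 + 1/241 + 1/115921

Greedy algorithm:
3/37: ceiling(37/3) = 13, use 1/13
2/481: ceiling(481/2) = 241, use 1/241
1/115921: ceiling(115921/1) = 115921, use 1/115921
Result: 3/37 = 1/13 + 1/241 + 1/115921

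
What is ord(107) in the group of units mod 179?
89

179 is prime, so ord(107) divides φ(179) = 178.
Divisors of 178: 1, 2, 89, 178.
Repeated squaring: 107^1 ≡ 107, 107^2 ≡ 172, 107^4 ≡ 49, 107^8 ≡ 74, 107^16 ≡ 106, 107^32 ≡ 138, 107^64 ≡ 70, 107^128 ≡ 67 (mod 179).
Test 107^d mod 179 for each divisor d in increasing order:
107^1 ≡ 107
107^2 ≡ 172
107^89 = 107^64·107^16·107^8·107^1 ≡ 1  ← first divisor giving 1
The order is 89.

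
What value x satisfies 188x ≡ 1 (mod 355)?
17

gcd(188, 355) = 1, so the inverse exists.
Extended Euclidean algorithm on (355, 188):
355 = 1 × 188 + 167  ⟹  167 = (1)·355 + (-1)·188
188 = 1 × 167 + 21  ⟹  21 = (-1)·355 + (2)·188
167 = 7 × 21 + 20  ⟹  20 = (8)·355 + (-15)·188
21 = 1 × 20 + 1  ⟹  1 = (-9)·355 + (17)·188
So (17)·188 ≡ 1 (mod 355), i.e. 188^(-1) ≡ 17 (mod 355).
Check: 188 × 17 = 3196 ≡ 1 (mod 355)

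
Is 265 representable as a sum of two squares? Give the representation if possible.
3² + 16² (a=3, b=16)

Factorization: 265 = 5 × 53
By Fermat: n is sum of two squares iff every prime p ≡ 3 (mod 4) appears to even power.
All primes ≡ 3 (mod 4) appear to even power.
Search a = 0, 1, 2, … for 265 - a² a perfect square: first hit at a = 3: 265 - 9 = 256 = 16².
265 = 3² + 16² = 9 + 256 ✓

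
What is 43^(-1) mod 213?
109

gcd(43, 213) = 1, so the inverse exists.
Extended Euclidean algorithm on (213, 43):
213 = 4 × 43 + 41  ⟹  41 = (1)·213 + (-4)·43
43 = 1 × 41 + 2  ⟹  2 = (-1)·213 + (5)·43
41 = 20 × 2 + 1  ⟹  1 = (21)·213 + (-104)·43
So (-104)·43 ≡ 1 (mod 213), i.e. 43^(-1) ≡ -104 ≡ 109 (mod 213).
Check: 43 × 109 = 4687 ≡ 1 (mod 213)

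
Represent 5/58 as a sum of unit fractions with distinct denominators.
1/12 + 1/348

Greedy algorithm:
5/58: ceiling(58/5) = 12, use 1/12
1/348: ceiling(348/1) = 348, use 1/348
Result: 5/58 = 1/12 + 1/348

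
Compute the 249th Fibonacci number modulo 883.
520

Matrix identity: Q^n = [[F_(n+1), F_n], [F_n, F_(n-1)]] with Q = [[1,1],[1,0]].
n = 249 = 11111001₂. Square-and-multiply, entries mod 883:
Q^1 = [[1,1],[1,0]]
Q^3 = (Q^1)²·Q = [[3,2],[2,1]]
Q^7 = (Q^3)²·Q = [[21,13],[13,8]]
Q^15 = (Q^7)²·Q = [[104,610],[610,377]]
Q^31 = (Q^15)²·Q = [[831,577],[577,254]]
Q^62 = (Q^31)² = [[93,881],[881,95]]
Q^124 = (Q^62)² = [[706,507],[507,199]]
Q^249 = (Q^124)²·Q = [[195,520],[520,558]]
F_249 mod 883 = Q^249[0][1] = 520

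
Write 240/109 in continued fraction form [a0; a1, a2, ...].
[2; 4, 1, 21]

Euclidean algorithm steps:
240 = 2 × 109 + 22
109 = 4 × 22 + 21
22 = 1 × 21 + 1
21 = 21 × 1 + 0
Continued fraction: [2; 4, 1, 21]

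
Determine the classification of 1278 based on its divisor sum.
abundant

Proper divisors of 1278: sum = 1 + 2 + 3 + 6 + 9 + 18 + 71 + 142 + 213 + 426 + 639 = 1530
Since 1530 > 1278, 1278 is abundant.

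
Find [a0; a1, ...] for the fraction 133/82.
[1; 1, 1, 1, 1, 1, 4, 2]

Euclidean algorithm steps:
133 = 1 × 82 + 51
82 = 1 × 51 + 31
51 = 1 × 31 + 20
31 = 1 × 20 + 11
20 = 1 × 11 + 9
11 = 1 × 9 + 2
9 = 4 × 2 + 1
2 = 2 × 1 + 0
Continued fraction: [1; 1, 1, 1, 1, 1, 4, 2]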